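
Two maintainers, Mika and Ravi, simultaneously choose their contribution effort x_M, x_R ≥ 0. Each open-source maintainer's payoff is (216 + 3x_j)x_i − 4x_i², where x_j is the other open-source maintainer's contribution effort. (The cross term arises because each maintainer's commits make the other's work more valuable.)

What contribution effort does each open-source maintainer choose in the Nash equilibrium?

43.2

Mika's payoff is (216 + 3x_R)x_M − 4x_M².
∂π/∂x_M = 216 + 3x_R − 8x_M = 0, so x_M = 27 + 0.375x_R.
The game is symmetric, so in equilibrium x_R = x_M: the reaction function gives 0.625x_M = 27, hence x_M = 43.2.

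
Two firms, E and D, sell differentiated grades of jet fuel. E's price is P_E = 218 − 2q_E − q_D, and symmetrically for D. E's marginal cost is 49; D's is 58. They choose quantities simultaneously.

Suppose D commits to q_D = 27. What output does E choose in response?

Firm E's profit: π = q_E(218 − 2q_E − q_D) − 49q_E.
∂π/∂q_E = 169 − 4q_E − q_D = 0 ⇒ q_E = 42.25 − 0.25q_D.
At q_D = 27: q_E = 42.25 − 0.25·27 = 35.5.

35.5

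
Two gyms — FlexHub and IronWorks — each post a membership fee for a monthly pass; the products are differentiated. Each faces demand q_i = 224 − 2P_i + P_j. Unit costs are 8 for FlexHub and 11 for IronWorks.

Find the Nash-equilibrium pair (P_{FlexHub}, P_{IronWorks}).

80.4, 81.6

FlexHub's profit: π = (P_{FlexHub} − 8)(224 − 2P_{FlexHub} + P_{IronWorks}).
∂π/∂P_{FlexHub} = 240 − 4P_{FlexHub} + P_{IronWorks} = 0 ⇒ P_{FlexHub} = 60 + 0.25P_{IronWorks}.
Similarly P_{IronWorks} = 61.5 + 0.25P_{FlexHub}.
Solving the two reaction functions simultaneously: (1 − (0.25)(0.25))P_{FlexHub} = 60 + 0.25·61.5, so 0.9375P_{FlexHub} = 75.375 and P_{FlexHub} = 80.4.
Then P_{IronWorks} = 61.5 + 0.25·80.4 = 81.6.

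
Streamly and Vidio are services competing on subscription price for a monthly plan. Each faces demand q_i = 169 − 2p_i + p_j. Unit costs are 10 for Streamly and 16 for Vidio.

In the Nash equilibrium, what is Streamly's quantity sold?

107.6

Streamly's profit: π = (p_{Streamly} − 10)(169 − 2p_{Streamly} + p_{Vidio}).
∂π/∂p_{Streamly} = 189 − 4p_{Streamly} + p_{Vidio} = 0 ⇒ p_{Streamly} = 47.25 + 0.25p_{Vidio}.
Similarly p_{Vidio} = 50.25 + 0.25p_{Streamly}.
Substituting the second reaction function into the first: p_{Streamly} = 47.25 + 0.25(50.25 + 0.25p_{Streamly}), which gives 0.9375p_{Streamly} = 59.8125 ⇒ p_{Streamly} = 63.8.
Then p_{Vidio} = 50.25 + 0.25·63.8 = 66.2.
q_{Streamly} = 169 − 2·63.8 + 66.2 = 107.6.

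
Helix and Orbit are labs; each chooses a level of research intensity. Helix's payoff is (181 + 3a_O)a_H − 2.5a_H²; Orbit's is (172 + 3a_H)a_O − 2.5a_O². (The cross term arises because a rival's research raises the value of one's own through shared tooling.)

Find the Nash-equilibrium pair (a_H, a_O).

Expanding Helix's payoff: 181a_H + 3a_Oa_H − 2.5a_H².
∂π/∂a_H = 181 + 3a_O − 5a_H = 0, so a_H = 36.2 + 0.6a_O.
Likewise for Orbit: a_O = 34.4 + 0.6a_H.
Plugging a_O into Helix's best response: a_H = 36.2 + 0.6(34.4 + 0.6a_H) ⇒ 0.64a_H = 56.84, so a_H = 88.8125.
Then a_O = 34.4 + 0.6·88.8125 = 87.6875.

88.8125, 87.6875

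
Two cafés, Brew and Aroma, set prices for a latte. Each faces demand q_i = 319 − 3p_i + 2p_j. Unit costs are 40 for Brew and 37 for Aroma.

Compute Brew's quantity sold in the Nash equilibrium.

207.5625

Brew's profit: π = (p_{Brew} − 40)(319 − 3p_{Brew} + 2p_{Aroma}).
∂π/∂p_{Brew} = 439 − 6p_{Brew} + 2p_{Aroma} = 0 ⇒ p_{Brew} = 439/6 + (1/3)p_{Aroma}.
Similarly p_{Aroma} = 215/3 + (1/3)p_{Brew}.
Plugging p_{Aroma} into Brew's best response: p_{Brew} = 439/6 + (1/3)(215/3 + (1/3)p_{Brew}) ⇒ (8/9)p_{Brew} = 1747/18, so p_{Brew} = 109.1875.
Then p_{Aroma} = 215/3 + (1/3)·109.1875 = 108.0625.
q_{Brew} = 319 − 3·109.1875 + 2·108.0625 = 207.5625.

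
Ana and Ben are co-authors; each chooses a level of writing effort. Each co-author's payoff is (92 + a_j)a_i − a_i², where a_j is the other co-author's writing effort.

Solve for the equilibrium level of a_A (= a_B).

92

Ana's payoff is (92 + a_B)a_A − a_A².
∂π/∂a_A = 92 + a_B − 2a_A = 0, so a_A = 46 + 0.5a_B.
Setting a_A = a_B in the reaction function: a_A = 46 + 0.5a_A, so a_A = 46 / 0.5 = 92.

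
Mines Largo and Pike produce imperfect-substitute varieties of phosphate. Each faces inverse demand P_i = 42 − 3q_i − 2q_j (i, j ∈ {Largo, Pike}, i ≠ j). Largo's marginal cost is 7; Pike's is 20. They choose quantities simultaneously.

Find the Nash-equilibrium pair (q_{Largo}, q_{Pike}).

5.1875, 1.9375

Mine Largo's profit: π = q_{Largo}(42 − 3q_{Largo} − 2q_{Pike}) − 7q_{Largo}.
∂π/∂q_{Largo} = 35 − 6q_{Largo} − 2q_{Pike} = 0 ⇒ q_{Largo} = 35/6 − (1/3)q_{Pike}.
Similarly q_{Pike} = 11/3 − (1/3)q_{Largo}.
Solving the two reaction functions simultaneously: (1 − (−1/3)(−1/3))q_{Largo} = 35/6 − (1/3)·(11/3), so (8/9)q_{Largo} = 83/18 and q_{Largo} = 5.1875.
Then q_{Pike} = 11/3 − (1/3)·5.1875 = 1.9375.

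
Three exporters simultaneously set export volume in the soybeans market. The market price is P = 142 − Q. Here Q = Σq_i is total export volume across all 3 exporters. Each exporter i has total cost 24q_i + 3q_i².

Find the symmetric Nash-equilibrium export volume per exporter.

11.8

A representative exporter's profit is π_i = q_i(142 − Q) − 24q_i − 3q_i², with Q = q_i + Σ_{j≠i} q_j.
First-order condition: 118 − 8q_i − Σ_{j≠i} q_j = 0.
Imposing symmetry (q_j = q for all j) turns Σ_{j≠i} q_j into 2q, so 118 = 10q and q = 11.8.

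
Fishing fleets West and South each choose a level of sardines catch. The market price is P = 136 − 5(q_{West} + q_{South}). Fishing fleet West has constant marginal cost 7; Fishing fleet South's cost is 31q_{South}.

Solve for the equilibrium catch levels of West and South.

Fishing fleet West's profit: π = q_{West}(136 − 5(q_{West} + q_{South})) − 7q_{West}.
∂π/∂q_{West} = 129 − 10q_{West} − 5q_{South} = 0, so q_{West} = 12.9 − 0.5q_{South}.
By the same steps for South: q_{South} = 10.5 − 0.5q_{West}.
Solving the two reaction functions simultaneously: (1 − (−0.5)(−0.5))q_{West} = 12.9 − 0.5·10.5, so 0.75q_{West} = 7.65 and q_{West} = 10.2.
Then q_{South} = 10.5 − 0.5·10.2 = 5.4.

10.2, 5.4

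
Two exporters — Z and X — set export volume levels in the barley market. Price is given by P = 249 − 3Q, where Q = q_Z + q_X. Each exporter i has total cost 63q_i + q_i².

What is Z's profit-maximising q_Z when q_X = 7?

20.625

Exporter Z's profit: π = q_Z(249 − 3(q_Z + q_X)) − 63q_Z − q_Z².
∂π/∂q_Z = 186 − 8q_Z − 3q_X = 0, so q_Z = 23.25 − 0.375q_X.
At q_X = 7: q_Z = 23.25 − 0.375·7 = 20.625.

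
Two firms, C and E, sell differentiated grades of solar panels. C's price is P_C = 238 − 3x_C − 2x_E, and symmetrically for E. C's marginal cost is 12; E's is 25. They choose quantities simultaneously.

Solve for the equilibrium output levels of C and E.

Firm C's profit: π = x_C(238 − 3x_C − 2x_E) − 12x_C.
∂π/∂x_C = 226 − 6x_C − 2x_E = 0 ⇒ x_C = 113/3 − (1/3)x_E.
Similarly x_E = 35.5 − (1/3)x_C.
Substituting the second reaction function into the first: x_C = 113/3 − (1/3)(35.5 − (1/3)x_C), which gives (8/9)x_C = 155/6 ⇒ x_C = 29.0625.
Then x_E = 35.5 − (1/3)·29.0625 = 25.8125.

29.0625, 25.8125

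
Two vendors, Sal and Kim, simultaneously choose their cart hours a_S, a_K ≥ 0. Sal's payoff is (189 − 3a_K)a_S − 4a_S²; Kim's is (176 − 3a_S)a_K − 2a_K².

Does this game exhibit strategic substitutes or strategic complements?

strategic substitutes

Expanding Sal's payoff: 189a_S − 3a_Ka_S − 4a_S².
∂π/∂a_S = 189 − 3a_K − 8a_S = 0, so a_S = 23.625 − 0.375a_K.
The best-response slope da_S/da_K = −0.375 < 0: the reaction function is downward-sloping, so the choices are strategic substitutes.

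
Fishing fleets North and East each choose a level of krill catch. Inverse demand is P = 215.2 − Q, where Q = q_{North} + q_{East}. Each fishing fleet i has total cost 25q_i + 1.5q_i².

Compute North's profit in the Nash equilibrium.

Fishing fleet North's profit: π = q_{North}(215.2 − (q_{North} + q_{East})) − 25q_{North} − 1.5q_{North}².
∂π/∂q_{North} = 190.2 − 5q_{North} − q_{East} = 0, so q_{North} = 38.04 − 0.2q_{East}.
Setting q_{North} = q_{East} in the reaction function: q_{North} = 38.04 − 0.2q_{North}, so q_{North} = 38.04 / 1.2 = 31.7.
Price P = 215.2 − 63.4 = 151.8.
North's profit: (151.8 − 25)·31.7 − 1.5(31.7)² = 2512.225.

2512.225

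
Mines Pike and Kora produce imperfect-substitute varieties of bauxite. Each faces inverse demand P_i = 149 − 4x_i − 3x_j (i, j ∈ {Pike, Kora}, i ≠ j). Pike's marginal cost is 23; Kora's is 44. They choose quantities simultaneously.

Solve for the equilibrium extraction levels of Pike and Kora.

Mine Pike's profit: π = x_{Pike}(149 − 4x_{Pike} − 3x_{Kora}) − 23x_{Pike}.
∂π/∂x_{Pike} = 126 − 8x_{Pike} − 3x_{Kora} = 0 ⇒ x_{Pike} = 15.75 − 0.375x_{Kora}.
Similarly x_{Kora} = 13.125 − 0.375x_{Pike}.
Solving the two reaction functions simultaneously: (1 − (−0.375)(−0.375))x_{Pike} = 15.75 − 0.375·13.125, so (55/64)x_{Pike} = 693/64 and x_{Pike} = 12.6.
Then x_{Kora} = 13.125 − 0.375·12.6 = 8.4.

12.6, 8.4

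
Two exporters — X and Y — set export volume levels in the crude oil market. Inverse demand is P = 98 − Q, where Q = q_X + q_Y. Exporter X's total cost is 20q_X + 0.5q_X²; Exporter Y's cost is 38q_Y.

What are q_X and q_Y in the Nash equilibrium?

Exporter X's profit: π = q_X(98 − (q_X + q_Y)) − 20q_X − 0.5q_X².
∂π/∂q_X = 78 − 3q_X − q_Y = 0, so q_X = 26 − (1/3)q_Y.
For Y: ∂π/∂q_Y = 60 − 2q_Y − q_X = 0 ⇒ q_Y = 30 − 0.5q_X.
Solving the two reaction functions simultaneously: (1 − (−1/3)(−0.5))q_X = 26 − (1/3)·30, so (5/6)q_X = 16 and q_X = 19.2.
Then q_Y = 30 − 0.5·19.2 = 20.4.

19.2, 20.4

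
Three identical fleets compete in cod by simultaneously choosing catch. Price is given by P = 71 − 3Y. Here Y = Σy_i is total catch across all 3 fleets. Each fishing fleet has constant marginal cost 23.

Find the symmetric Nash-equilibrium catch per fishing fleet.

4

A representative fishing fleet's profit is π_i = y_i(71 − 3Y) − 23y_i, with Y = y_i + Σ_{j≠i} y_j.
First-order condition: 48 − 6y_i − 3Σ_{j≠i} y_j = 0.
With identical fishing fleets, set every y_j = y: then 48 − 6y − 6y = 0, i.e. y = 48/12 = 4.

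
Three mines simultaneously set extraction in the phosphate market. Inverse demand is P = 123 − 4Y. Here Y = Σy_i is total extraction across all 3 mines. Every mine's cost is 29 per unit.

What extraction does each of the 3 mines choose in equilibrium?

5.875

A representative mine's profit is π_i = y_i(123 − 4Y) − 29y_i, with Y = y_i + Σ_{j≠i} y_j.
First-order condition: 94 − 8y_i − 4Σ_{j≠i} y_j = 0.
With identical mines, set every y_j = y: then 94 − 8y − 8y = 0, i.e. y = 94/16 = 5.875.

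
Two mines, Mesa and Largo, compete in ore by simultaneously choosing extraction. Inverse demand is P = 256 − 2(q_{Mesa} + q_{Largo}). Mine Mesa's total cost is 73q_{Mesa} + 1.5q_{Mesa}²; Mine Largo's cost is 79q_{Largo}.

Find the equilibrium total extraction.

Mine Mesa's profit: π = q_{Mesa}(256 − 2(q_{Mesa} + q_{Largo})) − 73q_{Mesa} − 1.5q_{Mesa}².
∂π/∂q_{Mesa} = 183 − 7q_{Mesa} − 2q_{Largo} = 0, so q_{Mesa} = 183/7 − (2/7)q_{Largo}.
For Largo: ∂π/∂q_{Largo} = 177 − 4q_{Largo} − 2q_{Mesa} = 0 ⇒ q_{Largo} = 44.25 − 0.5q_{Mesa}.
Solving the two reaction functions simultaneously: (1 − (−2/7)(−0.5))q_{Mesa} = 183/7 − (2/7)·44.25, so (6/7)q_{Mesa} = 13.5 and q_{Mesa} = 15.75.
Then q_{Largo} = 44.25 − 0.5·15.75 = 36.375.
Total extraction: 15.75 + 36.375 = 52.125.

52.125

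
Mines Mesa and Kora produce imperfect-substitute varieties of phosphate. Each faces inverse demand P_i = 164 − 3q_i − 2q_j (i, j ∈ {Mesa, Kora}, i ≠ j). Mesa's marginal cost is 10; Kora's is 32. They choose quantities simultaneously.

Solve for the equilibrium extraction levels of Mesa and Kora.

Mine Mesa's profit: π = q_{Mesa}(164 − 3q_{Mesa} − 2q_{Kora}) − 10q_{Mesa}.
∂π/∂q_{Mesa} = 154 − 6q_{Mesa} − 2q_{Kora} = 0 ⇒ q_{Mesa} = 77/3 − (1/3)q_{Kora}.
Similarly q_{Kora} = 22 − (1/3)q_{Mesa}.
Plugging q_{Kora} into Mesa's best response: q_{Mesa} = 77/3 − (1/3)(22 − (1/3)q_{Mesa}) ⇒ (8/9)q_{Mesa} = 55/3, so q_{Mesa} = 20.625.
Then q_{Kora} = 22 − (1/3)·20.625 = 15.125.

20.625, 15.125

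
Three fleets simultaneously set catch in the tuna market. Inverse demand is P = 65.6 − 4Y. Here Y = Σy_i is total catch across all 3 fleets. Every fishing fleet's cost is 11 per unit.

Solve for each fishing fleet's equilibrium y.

A representative fishing fleet's profit is π_i = y_i(65.6 − 4Y) − 11y_i, with Y = y_i + Σ_{j≠i} y_j.
First-order condition: 54.6 − 8y_i − 4Σ_{j≠i} y_j = 0.
Imposing symmetry (y_j = y for all j) turns Σ_{j≠i} y_j into 2y, so 54.6 = 16y and y = 3.4125.

3.4125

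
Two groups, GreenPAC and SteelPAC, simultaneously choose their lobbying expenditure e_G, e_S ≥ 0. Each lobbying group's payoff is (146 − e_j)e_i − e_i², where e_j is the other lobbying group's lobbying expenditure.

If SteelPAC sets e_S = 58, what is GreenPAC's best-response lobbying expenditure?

GreenPAC's payoff is (146 − e_S)e_G − e_G².
∂π/∂e_G = 146 − e_S − 2e_G = 0, so e_G = 73 − 0.5e_S.
At e_S = 58: e_G = 73 − 0.5·58 = 44.

44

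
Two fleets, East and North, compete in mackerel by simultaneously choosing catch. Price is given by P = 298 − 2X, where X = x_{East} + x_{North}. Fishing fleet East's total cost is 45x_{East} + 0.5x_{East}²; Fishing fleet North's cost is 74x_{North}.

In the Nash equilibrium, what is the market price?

Fishing fleet East's profit: π = x_{East}(298 − 2(x_{East} + x_{North})) − 45x_{East} − 0.5x_{East}².
∂π/∂x_{East} = 253 − 5x_{East} − 2x_{North} = 0, so x_{East} = 50.6 − 0.4x_{North}.
For North: ∂π/∂x_{North} = 224 − 4x_{North} − 2x_{East} = 0 ⇒ x_{North} = 56 − 0.5x_{East}.
Substituting the second reaction function into the first: x_{East} = 50.6 − 0.4(56 − 0.5x_{East}), which gives 0.8x_{East} = 28.2 ⇒ x_{East} = 35.25.
Then x_{North} = 56 − 0.5·35.25 = 38.375.
Equilibrium price: P = 298 − 2·73.625 = 150.75.

150.75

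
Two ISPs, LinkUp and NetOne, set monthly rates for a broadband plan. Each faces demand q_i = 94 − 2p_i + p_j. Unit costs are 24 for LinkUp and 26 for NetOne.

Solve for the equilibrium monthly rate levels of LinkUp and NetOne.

LinkUp's profit: π = (p_{LinkUp} − 24)(94 − 2p_{LinkUp} + p_{NetOne}).
∂π/∂p_{LinkUp} = 142 − 4p_{LinkUp} + p_{NetOne} = 0 ⇒ p_{LinkUp} = 35.5 + 0.25p_{NetOne}.
Similarly p_{NetOne} = 36.5 + 0.25p_{LinkUp}.
Substituting the second reaction function into the first: p_{LinkUp} = 35.5 + 0.25(36.5 + 0.25p_{LinkUp}), which gives 0.9375p_{LinkUp} = 44.625 ⇒ p_{LinkUp} = 47.6.
Then p_{NetOne} = 36.5 + 0.25·47.6 = 48.4.

47.6, 48.4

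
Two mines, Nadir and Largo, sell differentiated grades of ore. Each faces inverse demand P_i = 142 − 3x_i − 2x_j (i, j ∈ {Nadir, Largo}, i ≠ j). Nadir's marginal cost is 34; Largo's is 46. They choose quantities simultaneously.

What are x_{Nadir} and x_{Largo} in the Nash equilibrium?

Mine Nadir's profit: π = x_{Nadir}(142 − 3x_{Nadir} − 2x_{Largo}) − 34x_{Nadir}.
∂π/∂x_{Nadir} = 108 − 6x_{Nadir} − 2x_{Largo} = 0 ⇒ x_{Nadir} = 18 − (1/3)x_{Largo}.
Similarly x_{Largo} = 16 − (1/3)x_{Nadir}.
Solving the two reaction functions simultaneously: (1 − (−1/3)(−1/3))x_{Nadir} = 18 − (1/3)·16, so (8/9)x_{Nadir} = 38/3 and x_{Nadir} = 14.25.
Then x_{Largo} = 16 − (1/3)·14.25 = 11.25.

14.25, 11.25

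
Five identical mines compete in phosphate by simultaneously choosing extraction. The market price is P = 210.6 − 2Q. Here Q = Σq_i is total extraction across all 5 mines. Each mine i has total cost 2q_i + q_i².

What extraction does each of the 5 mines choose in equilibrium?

A representative mine's profit is π_i = q_i(210.6 − 2Q) − 2q_i − q_i², with Q = q_i + Σ_{j≠i} q_j.
First-order condition: 208.6 − 6q_i − 2Σ_{j≠i} q_j = 0.
In a symmetric equilibrium every mine chooses the same q, so Σ_{j≠i} q_j = 4q. The condition becomes 208.6 − 14q = 0, giving q = 208.6/14 = 14.9.

14.9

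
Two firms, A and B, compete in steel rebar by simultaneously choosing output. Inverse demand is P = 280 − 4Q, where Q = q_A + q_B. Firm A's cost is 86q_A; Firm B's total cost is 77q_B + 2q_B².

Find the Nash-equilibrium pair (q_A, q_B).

18.95, 10.6

Firm A's profit: π = q_A(280 − 4(q_A + q_B)) − 86q_A.
∂π/∂q_A = 194 − 8q_A − 4q_B = 0, so q_A = 24.25 − 0.5q_B.
For B: ∂π/∂q_B = 203 − 12q_B − 4q_A = 0 ⇒ q_B = 203/12 − (1/3)q_A.
Solving the two reaction functions simultaneously: (1 − (−0.5)(−1/3))q_A = 24.25 − 0.5·(203/12), so (5/6)q_A = 379/24 and q_A = 18.95.
Then q_B = 203/12 − (1/3)·18.95 = 10.6.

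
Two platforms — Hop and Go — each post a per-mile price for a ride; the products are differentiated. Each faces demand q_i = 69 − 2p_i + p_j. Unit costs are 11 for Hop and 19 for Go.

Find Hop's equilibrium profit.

832.32

Hop's profit: π = (p_{Hop} − 11)(69 − 2p_{Hop} + p_{Go}).
∂π/∂p_{Hop} = 91 − 4p_{Hop} + p_{Go} = 0 ⇒ p_{Hop} = 22.75 + 0.25p_{Go}.
Similarly p_{Go} = 26.75 + 0.25p_{Hop}.
Substituting the second reaction function into the first: p_{Hop} = 22.75 + 0.25(26.75 + 0.25p_{Hop}), which gives 0.9375p_{Hop} = 29.4375 ⇒ p_{Hop} = 31.4.
Then p_{Go} = 26.75 + 0.25·31.4 = 34.6.
q_{Hop} = 69 − 2·31.4 + 34.6 = 40.8.
Profit = (31.4 − 11)·40.8 = 832.32.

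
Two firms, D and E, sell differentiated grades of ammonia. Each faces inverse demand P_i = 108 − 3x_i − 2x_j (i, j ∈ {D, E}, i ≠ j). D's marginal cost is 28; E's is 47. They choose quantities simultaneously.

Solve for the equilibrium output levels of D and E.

11.1875, 6.4375

Firm D's profit: π = x_D(108 − 3x_D − 2x_E) − 28x_D.
∂π/∂x_D = 80 − 6x_D − 2x_E = 0 ⇒ x_D = 40/3 − (1/3)x_E.
Similarly x_E = 61/6 − (1/3)x_D.
Substituting the second reaction function into the first: x_D = 40/3 − (1/3)(61/6 − (1/3)x_D), which gives (8/9)x_D = 179/18 ⇒ x_D = 11.1875.
Then x_E = 61/6 − (1/3)·11.1875 = 6.4375.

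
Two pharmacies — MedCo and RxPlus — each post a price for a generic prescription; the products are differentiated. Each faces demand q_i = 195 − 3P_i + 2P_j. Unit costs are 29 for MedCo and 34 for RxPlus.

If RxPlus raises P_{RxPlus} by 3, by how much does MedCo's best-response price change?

1

MedCo's profit: π = (P_{MedCo} − 29)(195 − 3P_{MedCo} + 2P_{RxPlus}).
∂π/∂P_{MedCo} = 282 − 6P_{MedCo} + 2P_{RxPlus} = 0 ⇒ P_{MedCo} = 47 + (1/3)P_{RxPlus}.
The reaction-function slope is 1/3, so a 3-unit rise in P_{RxPlus} moves P_{MedCo} by 1/3 × 3 = 1. MedCo's best response rises — the actions are strategic complements.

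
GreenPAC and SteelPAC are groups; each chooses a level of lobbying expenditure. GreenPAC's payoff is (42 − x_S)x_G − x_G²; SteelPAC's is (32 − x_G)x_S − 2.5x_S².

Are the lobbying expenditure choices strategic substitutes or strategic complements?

Expanding GreenPAC's payoff: 42x_G − x_Sx_G − x_G².
∂π/∂x_G = 42 − x_S − 2x_G = 0, so x_G = 21 − 0.5x_S.
The best-response slope dx_G/dx_S = −0.5 < 0: the reaction function is downward-sloping, so the choices are strategic substitutes.

strategic substitutes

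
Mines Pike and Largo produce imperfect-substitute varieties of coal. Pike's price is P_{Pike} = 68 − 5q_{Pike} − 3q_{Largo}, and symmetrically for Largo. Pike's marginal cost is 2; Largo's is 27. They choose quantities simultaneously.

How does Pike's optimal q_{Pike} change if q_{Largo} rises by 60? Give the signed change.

Mine Pike's profit: π = q_{Pike}(68 − 5q_{Pike} − 3q_{Largo}) − 2q_{Pike}.
∂π/∂q_{Pike} = 66 − 10q_{Pike} − 3q_{Largo} = 0 ⇒ q_{Pike} = 6.6 − 0.3q_{Largo}.
The reaction-function slope is −0.3, so a 60-unit rise in q_{Largo} moves q_{Pike} by −0.3 × 60 = −18. Pike's best response falls — the actions are strategic substitutes.

-18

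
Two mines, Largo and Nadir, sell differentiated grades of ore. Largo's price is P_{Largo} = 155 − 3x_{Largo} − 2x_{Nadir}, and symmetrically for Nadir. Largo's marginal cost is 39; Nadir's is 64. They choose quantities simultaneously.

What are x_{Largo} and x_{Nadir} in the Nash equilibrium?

16.0625, 9.8125

Mine Largo's profit: π = x_{Largo}(155 − 3x_{Largo} − 2x_{Nadir}) − 39x_{Largo}.
∂π/∂x_{Largo} = 116 − 6x_{Largo} − 2x_{Nadir} = 0 ⇒ x_{Largo} = 58/3 − (1/3)x_{Nadir}.
Similarly x_{Nadir} = 91/6 − (1/3)x_{Largo}.
Substituting the second reaction function into the first: x_{Largo} = 58/3 − (1/3)(91/6 − (1/3)x_{Largo}), which gives (8/9)x_{Largo} = 257/18 ⇒ x_{Largo} = 16.0625.
Then x_{Nadir} = 91/6 − (1/3)·16.0625 = 9.8125.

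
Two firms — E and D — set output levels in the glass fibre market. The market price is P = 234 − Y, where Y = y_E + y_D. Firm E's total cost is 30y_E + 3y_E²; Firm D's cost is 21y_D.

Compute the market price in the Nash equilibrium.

121

Firm E's profit: π = y_E(234 − (y_E + y_D)) − 30y_E − 3y_E².
∂π/∂y_E = 204 − 8y_E − y_D = 0, so y_E = 25.5 − 0.125y_D.
For D: ∂π/∂y_D = 213 − 2y_D − y_E = 0 ⇒ y_D = 106.5 − 0.5y_E.
Solving the two reaction functions simultaneously: (1 − (−0.125)(−0.5))y_E = 25.5 − 0.125·106.5, so 0.9375y_E = 12.1875 and y_E = 13.
Then y_D = 106.5 − 0.5·13 = 100.
Equilibrium price: P = 234 − 113 = 121.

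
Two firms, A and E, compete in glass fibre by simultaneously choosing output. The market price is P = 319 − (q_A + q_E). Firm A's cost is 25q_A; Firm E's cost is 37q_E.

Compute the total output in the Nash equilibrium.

Firm A's profit: π = q_A(319 − (q_A + q_E)) − 25q_A.
∂π/∂q_A = 294 − 2q_A − q_E = 0, so q_A = 147 − 0.5q_E.
By the same steps for E: q_E = 141 − 0.5q_A.
Plugging q_E into A's best response: q_A = 147 − 0.5(141 − 0.5q_A) ⇒ 0.75q_A = 76.5, so q_A = 102.
Then q_E = 141 − 0.5·102 = 90.
Total output: 102 + 90 = 192.

192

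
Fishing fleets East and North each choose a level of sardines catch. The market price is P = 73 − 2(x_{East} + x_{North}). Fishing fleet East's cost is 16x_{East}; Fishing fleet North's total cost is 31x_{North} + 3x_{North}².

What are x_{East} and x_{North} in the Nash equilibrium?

13.5, 1.5

Fishing fleet East's profit: π = x_{East}(73 − 2(x_{East} + x_{North})) − 16x_{East}.
∂π/∂x_{East} = 57 − 4x_{East} − 2x_{North} = 0, so x_{East} = 14.25 − 0.5x_{North}.
For North: ∂π/∂x_{North} = 42 − 10x_{North} − 2x_{East} = 0 ⇒ x_{North} = 4.2 − 0.2x_{East}.
Substituting the second reaction function into the first: x_{East} = 14.25 − 0.5(4.2 − 0.2x_{East}), which gives 0.9x_{East} = 12.15 ⇒ x_{East} = 13.5.
Then x_{North} = 4.2 − 0.2·13.5 = 1.5.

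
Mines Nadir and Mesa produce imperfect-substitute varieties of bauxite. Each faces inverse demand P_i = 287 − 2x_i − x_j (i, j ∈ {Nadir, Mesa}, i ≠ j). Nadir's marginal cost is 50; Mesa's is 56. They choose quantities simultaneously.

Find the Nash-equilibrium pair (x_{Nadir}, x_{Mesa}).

47.8, 45.8

Mine Nadir's profit: π = x_{Nadir}(287 − 2x_{Nadir} − x_{Mesa}) − 50x_{Nadir}.
∂π/∂x_{Nadir} = 237 − 4x_{Nadir} − x_{Mesa} = 0 ⇒ x_{Nadir} = 59.25 − 0.25x_{Mesa}.
Similarly x_{Mesa} = 57.75 − 0.25x_{Nadir}.
Solving the two reaction functions simultaneously: (1 − (−0.25)(−0.25))x_{Nadir} = 59.25 − 0.25·57.75, so 0.9375x_{Nadir} = 44.8125 and x_{Nadir} = 47.8.
Then x_{Mesa} = 57.75 − 0.25·47.8 = 45.8.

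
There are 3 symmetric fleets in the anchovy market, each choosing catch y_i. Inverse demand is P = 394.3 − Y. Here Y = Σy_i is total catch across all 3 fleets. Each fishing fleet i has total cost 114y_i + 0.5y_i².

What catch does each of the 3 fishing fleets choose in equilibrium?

A representative fishing fleet's profit is π_i = y_i(394.3 − Y) − 114y_i − 0.5y_i², with Y = y_i + Σ_{j≠i} y_j.
First-order condition: 280.3 − 3y_i − Σ_{j≠i} y_j = 0.
In a symmetric equilibrium every fishing fleet chooses the same y, so Σ_{j≠i} y_j = 2y. The condition becomes 280.3 − 5y = 0, giving y = 280.3/5 = 56.06.

56.06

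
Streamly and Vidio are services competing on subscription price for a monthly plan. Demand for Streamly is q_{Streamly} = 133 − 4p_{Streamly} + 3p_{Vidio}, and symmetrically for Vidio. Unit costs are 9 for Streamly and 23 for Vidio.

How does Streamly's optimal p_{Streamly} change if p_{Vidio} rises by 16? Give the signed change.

Streamly's profit: π = (p_{Streamly} − 9)(133 − 4p_{Streamly} + 3p_{Vidio}).
∂π/∂p_{Streamly} = 169 − 8p_{Streamly} + 3p_{Vidio} = 0 ⇒ p_{Streamly} = 21.125 + 0.375p_{Vidio}.
The reaction-function slope is 0.375, so a 16-unit rise in p_{Vidio} moves p_{Streamly} by 0.375 × 16 = 6. Streamly's best response rises — the actions are strategic complements.

6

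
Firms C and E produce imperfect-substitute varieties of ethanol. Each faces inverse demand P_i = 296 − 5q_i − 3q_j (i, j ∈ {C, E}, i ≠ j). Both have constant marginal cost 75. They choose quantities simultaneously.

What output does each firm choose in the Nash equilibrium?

Firm C's profit: π = q_C(296 − 5q_C − 3q_E) − 75q_C.
∂π/∂q_C = 221 − 10q_C − 3q_E = 0 ⇒ q_C = 22.1 − 0.3q_E.
By symmetry q_E = q_C; substituting into the reaction function, 1.3q_C = 22.1 and q_C = 17.

17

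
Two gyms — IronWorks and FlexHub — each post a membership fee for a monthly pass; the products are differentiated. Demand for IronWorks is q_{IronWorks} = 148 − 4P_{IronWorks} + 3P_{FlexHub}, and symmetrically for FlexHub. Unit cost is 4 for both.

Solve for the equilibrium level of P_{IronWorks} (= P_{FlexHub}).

32.8

IronWorks's profit: π = (P_{IronWorks} − 4)(148 − 4P_{IronWorks} + 3P_{FlexHub}).
∂π/∂P_{IronWorks} = 164 − 8P_{IronWorks} + 3P_{FlexHub} = 0 ⇒ P_{IronWorks} = 20.5 + 0.375P_{FlexHub}.
By symmetry P_{FlexHub} = P_{IronWorks}; substituting into the reaction function, 0.625P_{IronWorks} = 20.5 and P_{IronWorks} = 32.8.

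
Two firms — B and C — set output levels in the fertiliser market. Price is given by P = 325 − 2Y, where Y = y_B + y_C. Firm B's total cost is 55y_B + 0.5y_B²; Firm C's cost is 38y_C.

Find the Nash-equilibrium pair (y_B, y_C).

Firm B's profit: π = y_B(325 − 2(y_B + y_C)) − 55y_B − 0.5y_B².
∂π/∂y_B = 270 − 5y_B − 2y_C = 0, so y_B = 54 − 0.4y_C.
For C: ∂π/∂y_C = 287 − 4y_C − 2y_B = 0 ⇒ y_C = 71.75 − 0.5y_B.
Substituting the second reaction function into the first: y_B = 54 − 0.4(71.75 − 0.5y_B), which gives 0.8y_B = 25.3 ⇒ y_B = 31.625.
Then y_C = 71.75 − 0.5·31.625 = 55.9375.

31.625, 55.9375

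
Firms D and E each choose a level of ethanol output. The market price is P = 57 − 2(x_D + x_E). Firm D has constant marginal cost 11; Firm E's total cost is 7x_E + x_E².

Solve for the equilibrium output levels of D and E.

8.8, 5.4

Firm D's profit: π = x_D(57 − 2(x_D + x_E)) − 11x_D.
∂π/∂x_D = 46 − 4x_D − 2x_E = 0, so x_D = 11.5 − 0.5x_E.
For E: ∂π/∂x_E = 50 − 6x_E − 2x_D = 0 ⇒ x_E = 25/3 − (1/3)x_D.
Plugging x_E into D's best response: x_D = 11.5 − 0.5(25/3 − (1/3)x_D) ⇒ (5/6)x_D = 22/3, so x_D = 8.8.
Then x_E = 25/3 − (1/3)·8.8 = 5.4.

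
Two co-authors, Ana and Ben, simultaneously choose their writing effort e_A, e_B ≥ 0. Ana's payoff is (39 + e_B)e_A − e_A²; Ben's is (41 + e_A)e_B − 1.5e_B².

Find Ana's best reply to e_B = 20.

29.5

Expanding Ana's payoff: 39e_A + e_Be_A − e_A².
∂π/∂e_A = 39 + e_B − 2e_A = 0, so e_A = 19.5 + 0.5e_B.
At e_B = 20: e_A = 19.5 + 0.5·20 = 29.5.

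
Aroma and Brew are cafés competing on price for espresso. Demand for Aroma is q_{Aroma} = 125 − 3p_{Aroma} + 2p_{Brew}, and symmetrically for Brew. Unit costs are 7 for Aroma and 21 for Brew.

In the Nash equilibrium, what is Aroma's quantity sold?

Aroma's profit: π = (p_{Aroma} − 7)(125 − 3p_{Aroma} + 2p_{Brew}).
∂π/∂p_{Aroma} = 146 − 6p_{Aroma} + 2p_{Brew} = 0 ⇒ p_{Aroma} = 73/3 + (1/3)p_{Brew}.
Similarly p_{Brew} = 94/3 + (1/3)p_{Aroma}.
Plugging p_{Brew} into Aroma's best response: p_{Aroma} = 73/3 + (1/3)(94/3 + (1/3)p_{Aroma}) ⇒ (8/9)p_{Aroma} = 313/9, so p_{Aroma} = 39.125.
Then p_{Brew} = 94/3 + (1/3)·39.125 = 44.375.
q_{Aroma} = 125 − 3·39.125 + 2·44.375 = 96.375.

96.375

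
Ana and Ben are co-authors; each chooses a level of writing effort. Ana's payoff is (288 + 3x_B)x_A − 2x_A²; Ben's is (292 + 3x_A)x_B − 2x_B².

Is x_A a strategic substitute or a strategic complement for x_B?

Expanding Ana's payoff: 288x_A + 3x_Bx_A − 2x_A².
∂π/∂x_A = 288 + 3x_B − 4x_A = 0, so x_A = 72 + 0.75x_B.
The best-response slope dx_A/dx_B = 0.75 > 0: the reaction function is upward-sloping, so the choices are strategic complements.

strategic complements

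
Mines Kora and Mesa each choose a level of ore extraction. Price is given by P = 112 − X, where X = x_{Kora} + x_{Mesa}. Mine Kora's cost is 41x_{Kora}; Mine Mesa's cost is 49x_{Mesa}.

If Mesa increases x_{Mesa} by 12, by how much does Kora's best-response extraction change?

Mine Kora's profit: π = x_{Kora}(112 − (x_{Kora} + x_{Mesa})) − 41x_{Kora}.
∂π/∂x_{Kora} = 71 − 2x_{Kora} − x_{Mesa} = 0, so x_{Kora} = 35.5 − 0.5x_{Mesa}.
The reaction-function slope is −0.5, so a 12-unit rise in x_{Mesa} moves x_{Kora} by −0.5 × 12 = −6. Kora's best response falls — the actions are strategic substitutes.

-6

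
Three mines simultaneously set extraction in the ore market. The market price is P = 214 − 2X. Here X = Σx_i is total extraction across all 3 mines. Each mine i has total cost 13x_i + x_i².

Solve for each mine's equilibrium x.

20.1

A representative mine's profit is π_i = x_i(214 − 2X) − 13x_i − x_i², with X = x_i + Σ_{j≠i} x_j.
First-order condition: 201 − 6x_i − 2Σ_{j≠i} x_j = 0.
In a symmetric equilibrium every mine chooses the same x, so Σ_{j≠i} x_j = 2x. The condition becomes 201 − 10x = 0, giving x = 201/10 = 20.1.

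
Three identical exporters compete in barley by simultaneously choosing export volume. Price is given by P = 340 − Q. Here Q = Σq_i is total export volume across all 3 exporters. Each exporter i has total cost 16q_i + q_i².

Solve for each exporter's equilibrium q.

A representative exporter's profit is π_i = q_i(340 − Q) − 16q_i − q_i², with Q = q_i + Σ_{j≠i} q_j.
First-order condition: 324 − 4q_i − Σ_{j≠i} q_j = 0.
With identical exporters, set every q_j = q: then 324 − 4q − 2q = 0, i.e. q = 324/6 = 54.

54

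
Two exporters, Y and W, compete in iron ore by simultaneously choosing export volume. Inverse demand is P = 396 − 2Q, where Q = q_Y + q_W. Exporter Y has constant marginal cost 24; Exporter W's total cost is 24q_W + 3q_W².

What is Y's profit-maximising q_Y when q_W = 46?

70

Exporter Y's profit: π = q_Y(396 − 2(q_Y + q_W)) − 24q_Y.
∂π/∂q_Y = 372 − 4q_Y − 2q_W = 0, so q_Y = 93 − 0.5q_W.
At q_W = 46: q_Y = 93 − 0.5·46 = 70.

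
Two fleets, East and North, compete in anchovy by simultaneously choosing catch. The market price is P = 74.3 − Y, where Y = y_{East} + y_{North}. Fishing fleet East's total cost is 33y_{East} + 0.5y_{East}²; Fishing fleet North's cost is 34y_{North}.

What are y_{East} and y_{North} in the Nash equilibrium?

8.46, 15.92

Fishing fleet East's profit: π = y_{East}(74.3 − (y_{East} + y_{North})) − 33y_{East} − 0.5y_{East}².
∂π/∂y_{East} = 41.3 − 3y_{East} − y_{North} = 0, so y_{East} = 413/30 − (1/3)y_{North}.
For North: ∂π/∂y_{North} = 40.3 − 2y_{North} − y_{East} = 0 ⇒ y_{North} = 20.15 − 0.5y_{East}.
Solving the two reaction functions simultaneously: (1 − (−1/3)(−0.5))y_{East} = 413/30 − (1/3)·20.15, so (5/6)y_{East} = 7.05 and y_{East} = 8.46.
Then y_{North} = 20.15 − 0.5·8.46 = 15.92.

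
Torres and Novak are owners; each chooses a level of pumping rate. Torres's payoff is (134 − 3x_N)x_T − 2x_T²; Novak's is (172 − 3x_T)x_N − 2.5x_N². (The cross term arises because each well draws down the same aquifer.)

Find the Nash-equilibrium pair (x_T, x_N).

Expanding Torres's payoff: 134x_T − 3x_Nx_T − 2x_T².
∂π/∂x_T = 134 − 3x_N − 4x_T = 0, so x_T = 33.5 − 0.75x_N.
Likewise for Novak: x_N = 34.4 − 0.6x_T.
Plugging x_N into Torres's best response: x_T = 33.5 − 0.75(34.4 − 0.6x_T) ⇒ 0.55x_T = 7.7, so x_T = 14.
Then x_N = 34.4 − 0.6·14 = 26.

14, 26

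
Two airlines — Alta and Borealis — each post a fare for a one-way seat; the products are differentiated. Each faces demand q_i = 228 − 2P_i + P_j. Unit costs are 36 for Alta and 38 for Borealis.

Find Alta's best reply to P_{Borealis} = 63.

Alta's profit: π = (P_{Alta} − 36)(228 − 2P_{Alta} + P_{Borealis}).
∂π/∂P_{Alta} = 300 − 4P_{Alta} + P_{Borealis} = 0 ⇒ P_{Alta} = 75 + 0.25P_{Borealis}.
At P_{Borealis} = 63: P_{Alta} = 75 + 0.25·63 = 90.75.

90.75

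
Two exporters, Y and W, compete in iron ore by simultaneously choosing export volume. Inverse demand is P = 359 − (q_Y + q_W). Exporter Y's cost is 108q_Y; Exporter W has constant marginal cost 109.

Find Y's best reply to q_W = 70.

Exporter Y's profit: π = q_Y(359 − (q_Y + q_W)) − 108q_Y.
∂π/∂q_Y = 251 − 2q_Y − q_W = 0, so q_Y = 125.5 − 0.5q_W.
At q_W = 70: q_Y = 125.5 − 0.5·70 = 90.5.

90.5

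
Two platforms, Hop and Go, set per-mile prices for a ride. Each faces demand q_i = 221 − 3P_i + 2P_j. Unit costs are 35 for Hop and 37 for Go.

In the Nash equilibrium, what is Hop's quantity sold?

140.625

Hop's profit: π = (P_{Hop} − 35)(221 − 3P_{Hop} + 2P_{Go}).
∂π/∂P_{Hop} = 326 − 6P_{Hop} + 2P_{Go} = 0 ⇒ P_{Hop} = 163/3 + (1/3)P_{Go}.
Similarly P_{Go} = 166/3 + (1/3)P_{Hop}.
Substituting the second reaction function into the first: P_{Hop} = 163/3 + (1/3)(166/3 + (1/3)P_{Hop}), which gives (8/9)P_{Hop} = 655/9 ⇒ P_{Hop} = 81.875.
Then P_{Go} = 166/3 + (1/3)·81.875 = 82.625.
q_{Hop} = 221 − 3·81.875 + 2·82.625 = 140.625.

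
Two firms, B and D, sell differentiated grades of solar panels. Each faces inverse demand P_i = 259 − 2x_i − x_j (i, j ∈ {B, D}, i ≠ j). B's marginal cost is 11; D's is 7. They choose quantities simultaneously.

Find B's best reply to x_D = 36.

53

Firm B's profit: π = x_B(259 − 2x_B − x_D) − 11x_B.
∂π/∂x_B = 248 − 4x_B − x_D = 0 ⇒ x_B = 62 − 0.25x_D.
At x_D = 36: x_B = 62 − 0.25·36 = 53.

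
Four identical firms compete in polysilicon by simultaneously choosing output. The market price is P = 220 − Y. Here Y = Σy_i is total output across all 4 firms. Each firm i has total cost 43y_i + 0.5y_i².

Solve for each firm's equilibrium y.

29.5

A representative firm's profit is π_i = y_i(220 − Y) − 43y_i − 0.5y_i², with Y = y_i + Σ_{j≠i} y_j.
First-order condition: 177 − 3y_i − Σ_{j≠i} y_j = 0.
Imposing symmetry (y_j = y for all j) turns Σ_{j≠i} y_j into 3y, so 177 = 6y and y = 29.5.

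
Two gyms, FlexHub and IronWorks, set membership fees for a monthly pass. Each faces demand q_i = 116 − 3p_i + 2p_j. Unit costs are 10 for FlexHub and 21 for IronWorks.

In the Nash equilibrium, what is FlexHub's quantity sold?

85.6875

FlexHub's profit: π = (p_{FlexHub} − 10)(116 − 3p_{FlexHub} + 2p_{IronWorks}).
∂π/∂p_{FlexHub} = 146 − 6p_{FlexHub} + 2p_{IronWorks} = 0 ⇒ p_{FlexHub} = 73/3 + (1/3)p_{IronWorks}.
Similarly p_{IronWorks} = 179/6 + (1/3)p_{FlexHub}.
Plugging p_{IronWorks} into FlexHub's best response: p_{FlexHub} = 73/3 + (1/3)(179/6 + (1/3)p_{FlexHub}) ⇒ (8/9)p_{FlexHub} = 617/18, so p_{FlexHub} = 38.5625.
Then p_{IronWorks} = 179/6 + (1/3)·38.5625 = 42.6875.
q_{FlexHub} = 116 − 3·38.5625 + 2·42.6875 = 85.6875.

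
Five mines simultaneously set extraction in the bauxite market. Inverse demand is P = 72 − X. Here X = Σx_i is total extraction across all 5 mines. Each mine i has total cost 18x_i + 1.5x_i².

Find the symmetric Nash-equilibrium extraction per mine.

A representative mine's profit is π_i = x_i(72 − X) − 18x_i − 1.5x_i², with X = x_i + Σ_{j≠i} x_j.
First-order condition: 54 − 5x_i − Σ_{j≠i} x_j = 0.
In a symmetric equilibrium every mine chooses the same x, so Σ_{j≠i} x_j = 4x. The condition becomes 54 − 9x = 0, giving x = 54/9 = 6.

6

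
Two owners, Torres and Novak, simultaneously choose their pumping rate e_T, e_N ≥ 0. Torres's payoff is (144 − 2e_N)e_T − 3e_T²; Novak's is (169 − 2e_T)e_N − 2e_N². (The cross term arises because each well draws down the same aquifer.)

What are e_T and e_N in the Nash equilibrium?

11.9, 36.3

Expanding Torres's payoff: 144e_T − 2e_Ne_T − 3e_T².
∂π/∂e_T = 144 − 2e_N − 6e_T = 0, so e_T = 24 − (1/3)e_N.
Likewise for Novak: e_N = 42.25 − 0.5e_T.
Solving the two reaction functions simultaneously: (1 − (−1/3)(−0.5))e_T = 24 − (1/3)·42.25, so (5/6)e_T = 119/12 and e_T = 11.9.
Then e_N = 42.25 − 0.5·11.9 = 36.3.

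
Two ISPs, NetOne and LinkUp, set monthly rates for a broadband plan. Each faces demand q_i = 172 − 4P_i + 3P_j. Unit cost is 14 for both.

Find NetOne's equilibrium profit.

3994.24

NetOne's profit: π = (P_{NetOne} − 14)(172 − 4P_{NetOne} + 3P_{LinkUp}).
∂π/∂P_{NetOne} = 228 − 8P_{NetOne} + 3P_{LinkUp} = 0 ⇒ P_{NetOne} = 28.5 + 0.375P_{LinkUp}.
The game is symmetric, so in equilibrium P_{LinkUp} = P_{NetOne}: the reaction function gives 0.625P_{NetOne} = 28.5, hence P_{NetOne} = 45.6.
q_{NetOne} = 172 − 4·45.6 + 3·45.6 = 126.4.
Profit = (45.6 − 14)·126.4 = 3994.24.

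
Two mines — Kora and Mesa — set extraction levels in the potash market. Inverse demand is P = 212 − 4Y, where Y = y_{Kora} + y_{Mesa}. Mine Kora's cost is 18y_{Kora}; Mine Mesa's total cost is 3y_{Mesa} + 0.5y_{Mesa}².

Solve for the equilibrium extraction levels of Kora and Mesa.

16.25, 16

Mine Kora's profit: π = y_{Kora}(212 − 4(y_{Kora} + y_{Mesa})) − 18y_{Kora}.
∂π/∂y_{Kora} = 194 − 8y_{Kora} − 4y_{Mesa} = 0, so y_{Kora} = 24.25 − 0.5y_{Mesa}.
For Mesa: ∂π/∂y_{Mesa} = 209 − 9y_{Mesa} − 4y_{Kora} = 0 ⇒ y_{Mesa} = 209/9 − (4/9)y_{Kora}.
Plugging y_{Mesa} into Kora's best response: y_{Kora} = 24.25 − 0.5(209/9 − (4/9)y_{Kora}) ⇒ (7/9)y_{Kora} = 455/36, so y_{Kora} = 16.25.
Then y_{Mesa} = 209/9 − (4/9)·16.25 = 16.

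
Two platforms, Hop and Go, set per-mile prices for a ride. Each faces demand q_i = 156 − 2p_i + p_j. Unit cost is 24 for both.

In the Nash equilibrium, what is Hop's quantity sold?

88

Hop's profit: π = (p_{Hop} − 24)(156 − 2p_{Hop} + p_{Go}).
∂π/∂p_{Hop} = 204 − 4p_{Hop} + p_{Go} = 0 ⇒ p_{Hop} = 51 + 0.25p_{Go}.
The game is symmetric, so in equilibrium p_{Go} = p_{Hop}: the reaction function gives 0.75p_{Hop} = 51, hence p_{Hop} = 68.
q_{Hop} = 156 − 2·68 + 68 = 88.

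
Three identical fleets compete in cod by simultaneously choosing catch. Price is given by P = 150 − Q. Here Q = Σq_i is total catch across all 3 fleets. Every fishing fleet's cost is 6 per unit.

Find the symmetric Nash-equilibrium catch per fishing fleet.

A representative fishing fleet's profit is π_i = q_i(150 − Q) − 6q_i, with Q = q_i + Σ_{j≠i} q_j.
First-order condition: 144 − 2q_i − Σ_{j≠i} q_j = 0.
In a symmetric equilibrium every fishing fleet chooses the same q, so Σ_{j≠i} q_j = 2q. The condition becomes 144 − 4q = 0, giving q = 144/4 = 36.

36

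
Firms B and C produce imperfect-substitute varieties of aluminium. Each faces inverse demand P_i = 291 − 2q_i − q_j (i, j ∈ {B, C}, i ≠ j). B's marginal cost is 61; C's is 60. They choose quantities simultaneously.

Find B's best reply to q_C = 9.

Firm B's profit: π = q_B(291 − 2q_B − q_C) − 61q_B.
∂π/∂q_B = 230 − 4q_B − q_C = 0 ⇒ q_B = 57.5 − 0.25q_C.
At q_C = 9: q_B = 57.5 − 0.25·9 = 55.25.

55.25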